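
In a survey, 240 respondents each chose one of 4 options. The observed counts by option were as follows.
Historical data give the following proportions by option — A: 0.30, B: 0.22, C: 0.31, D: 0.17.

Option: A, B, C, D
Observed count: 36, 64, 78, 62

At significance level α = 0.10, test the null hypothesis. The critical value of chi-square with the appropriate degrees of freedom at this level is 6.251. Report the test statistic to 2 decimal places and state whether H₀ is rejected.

31.57; reject

Expected counts E_i = n·p_i: 240×0.30 = 72, 240×0.22 = 52.8, 240×0.31 = 74.4, 240×0.17 = 40.8.
cat         O        E   (O−E)²/E
A          36       72     18.000
B          64     52.8      2.376
C          78     74.4      0.174
D          62     40.8     11.016
Sum = 31.57
df = 3. Since 31.57 > 6.251, we reject H₀.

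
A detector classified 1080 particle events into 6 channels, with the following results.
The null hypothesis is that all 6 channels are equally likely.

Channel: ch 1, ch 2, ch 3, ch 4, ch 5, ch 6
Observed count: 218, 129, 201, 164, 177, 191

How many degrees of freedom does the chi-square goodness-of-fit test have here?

5

There are k = 6 categories and no parameters were estimated from the data, so df = 6 − 1 = 5.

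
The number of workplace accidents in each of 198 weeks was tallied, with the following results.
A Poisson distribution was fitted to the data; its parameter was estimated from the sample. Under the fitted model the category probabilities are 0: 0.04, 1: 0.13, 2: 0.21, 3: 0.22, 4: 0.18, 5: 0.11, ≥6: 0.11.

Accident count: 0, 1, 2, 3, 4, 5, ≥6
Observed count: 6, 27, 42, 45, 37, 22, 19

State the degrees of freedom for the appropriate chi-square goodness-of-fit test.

5

There are k = 7 categories and 1 parameter estimated from the data, so df = 7 − 1 − 1 = 5.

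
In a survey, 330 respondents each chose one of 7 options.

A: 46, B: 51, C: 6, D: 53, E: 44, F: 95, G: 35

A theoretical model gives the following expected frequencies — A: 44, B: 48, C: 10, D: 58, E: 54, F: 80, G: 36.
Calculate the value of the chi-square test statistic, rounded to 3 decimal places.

A: (46 − 44)²/44 = 4/44 = 0.0909
B: (51 − 48)²/48 = 9/48 = 0.1875
C: (6 − 10)²/10 = 16/10 = 1.6000
D: (53 − 58)²/58 = 25/58 = 0.4310
E: (44 − 54)²/54 = 100/54 = 1.8519
F: (95 − 80)²/80 = 225/80 = 2.8125
G: (35 − 36)²/36 = 1/36 = 0.0278
Sum = 7.002

7.002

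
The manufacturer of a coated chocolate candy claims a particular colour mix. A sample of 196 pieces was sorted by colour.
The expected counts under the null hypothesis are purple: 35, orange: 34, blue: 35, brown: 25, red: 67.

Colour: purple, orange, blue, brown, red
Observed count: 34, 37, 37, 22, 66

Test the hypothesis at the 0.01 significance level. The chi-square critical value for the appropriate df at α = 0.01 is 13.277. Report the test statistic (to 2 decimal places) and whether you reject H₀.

cat         O        E   (O−E)²/E
purple     34       35      0.029
orange     37       34      0.265
blue       37       35      0.114
brown      22       25      0.360
red        66       67      0.015
Sum = 0.78
df = 4. Since 0.78 < 13.277, we do not reject H₀.

0.78; do not reject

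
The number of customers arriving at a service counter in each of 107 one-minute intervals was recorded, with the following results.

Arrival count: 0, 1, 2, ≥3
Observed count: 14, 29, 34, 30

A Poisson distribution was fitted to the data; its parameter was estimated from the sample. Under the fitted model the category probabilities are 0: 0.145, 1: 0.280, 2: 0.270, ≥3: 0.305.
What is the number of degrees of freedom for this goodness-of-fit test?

There are k = 4 categories and 1 parameter estimated from the data, so df = 4 − 1 − 1 = 2.

2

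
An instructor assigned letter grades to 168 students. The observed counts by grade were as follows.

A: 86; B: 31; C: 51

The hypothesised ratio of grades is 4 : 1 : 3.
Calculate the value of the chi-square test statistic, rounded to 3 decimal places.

Ratio total = 8. Expected counts: 168×4/8 = 84, 168×1/8 = 21, 168×3/8 = 63.
χ² = (86−84)²/84 + (31−21)²/21 + (51−63)²/63
   = 0.0476 + 4.7619 + 2.2857
Sum = 7.095

7.095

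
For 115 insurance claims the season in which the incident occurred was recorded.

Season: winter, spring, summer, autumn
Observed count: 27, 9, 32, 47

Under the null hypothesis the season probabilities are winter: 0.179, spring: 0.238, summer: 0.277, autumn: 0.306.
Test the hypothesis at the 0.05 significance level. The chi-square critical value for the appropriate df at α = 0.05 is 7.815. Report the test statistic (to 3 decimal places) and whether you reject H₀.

Expected counts E_i = n·p_i: 115×0.179 = 20.585, 115×0.238 = 27.37, 115×0.277 = 31.855, 115×0.306 = 35.19.
winter: (27 − 20.585)²/20.585 = 41.152225/20.585 = 1.9991
spring: (9 − 27.37)²/27.37 = 337.4569/27.37 = 12.3294
summer: (32 − 31.855)²/31.855 = 0.021025/31.855 = 0.0007
autumn: (47 − 35.19)²/35.19 = 139.4761/35.19 = 3.9635
Sum = 18.293
df = 3. Since 18.293 > 7.815, we reject H₀.

18.293; reject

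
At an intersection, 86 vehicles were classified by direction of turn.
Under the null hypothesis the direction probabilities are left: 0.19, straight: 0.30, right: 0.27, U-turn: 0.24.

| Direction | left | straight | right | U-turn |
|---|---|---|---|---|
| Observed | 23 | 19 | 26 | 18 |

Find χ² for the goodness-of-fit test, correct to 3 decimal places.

5.177

Expected counts E_i = n·p_i: 86×0.19 = 16.34, 86×0.30 = 25.8, 86×0.27 = 23.22, 86×0.24 = 20.64.
χ² = (23−16.34)²/16.34 + (19−25.8)²/25.8 + (26−23.22)²/23.22 + (18−20.64)²/20.64
   = 2.7145 + 1.7922 + 0.3328 + 0.3377
Sum = 5.177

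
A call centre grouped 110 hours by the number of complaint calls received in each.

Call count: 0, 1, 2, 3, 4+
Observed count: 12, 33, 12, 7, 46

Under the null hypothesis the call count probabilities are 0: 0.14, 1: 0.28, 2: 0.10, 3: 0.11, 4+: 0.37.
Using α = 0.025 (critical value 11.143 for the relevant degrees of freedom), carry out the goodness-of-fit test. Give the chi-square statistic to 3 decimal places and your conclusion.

Expected counts E_i = n·p_i: 110×0.14 = 15.4, 110×0.28 = 30.8, 110×0.10 = 11, 110×0.11 = 12.1, 110×0.37 = 40.7.
cat         O        E   (O−E)²/E
0          12     15.4     0.7506
1          33     30.8     0.1571
2          12       11     0.0909
3           7     12.1     2.1496
4+         46     40.7     0.6902
Sum = 3.838
df = 4. Since 3.838 < 11.143, we do not reject H₀.

3.838; do not reject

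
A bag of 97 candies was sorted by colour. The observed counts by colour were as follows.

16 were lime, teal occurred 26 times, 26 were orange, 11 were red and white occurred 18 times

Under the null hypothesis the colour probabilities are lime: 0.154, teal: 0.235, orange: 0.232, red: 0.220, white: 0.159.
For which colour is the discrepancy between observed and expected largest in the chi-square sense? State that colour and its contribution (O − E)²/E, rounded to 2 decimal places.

Expected counts E_i = n·p_i: 97×0.154 = 14.938, 97×0.235 = 22.795, 97×0.232 = 22.504, 97×0.220 = 21.34, 97×0.159 = 15.423.
χ² = (16−14.938)²/14.938 + (26−22.795)²/22.795 + (26−22.504)²/22.504 + (11−21.34)²/21.34 + (18−15.423)²/15.423
   = 0.076 + 0.451 + 0.543 + 5.010 + 0.431
The largest term is for red: 5.01.

red, 5.01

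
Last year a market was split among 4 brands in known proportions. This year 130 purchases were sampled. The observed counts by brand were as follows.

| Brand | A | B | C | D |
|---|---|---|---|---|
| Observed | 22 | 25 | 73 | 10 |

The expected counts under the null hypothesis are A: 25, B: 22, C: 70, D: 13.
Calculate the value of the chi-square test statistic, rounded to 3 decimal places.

A: (22 − 25)²/25 = 9/25 = 0.3600
B: (25 − 22)²/22 = 9/22 = 0.4091
C: (73 − 70)²/70 = 9/70 = 0.1286
D: (10 − 13)²/13 = 9/13 = 0.6923
Sum = 1.590

1.590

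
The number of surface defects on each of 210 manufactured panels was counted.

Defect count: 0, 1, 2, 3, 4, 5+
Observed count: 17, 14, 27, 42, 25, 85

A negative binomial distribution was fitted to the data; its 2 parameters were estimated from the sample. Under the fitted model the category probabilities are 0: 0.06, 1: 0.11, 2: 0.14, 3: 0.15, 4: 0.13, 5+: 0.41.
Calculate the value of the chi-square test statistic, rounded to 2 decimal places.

9.03

Expected counts E_i = n·p_i: 210×0.06 = 12.6, 210×0.11 = 23.1, 210×0.14 = 29.4, 210×0.15 = 31.5, 210×0.13 = 27.3, 210×0.41 = 86.1.
0: (17 − 12.6)²/12.6 = 19.36/12.6 = 1.537
1: (14 − 23.1)²/23.1 = 82.81/23.1 = 3.585
2: (27 − 29.4)²/29.4 = 5.76/29.4 = 0.196
3: (42 − 31.5)²/31.5 = 110.25/31.5 = 3.500
4: (25 − 27.3)²/27.3 = 5.29/27.3 = 0.194
5+: (85 − 86.1)²/86.1 = 1.21/86.1 = 0.014
Sum = 9.03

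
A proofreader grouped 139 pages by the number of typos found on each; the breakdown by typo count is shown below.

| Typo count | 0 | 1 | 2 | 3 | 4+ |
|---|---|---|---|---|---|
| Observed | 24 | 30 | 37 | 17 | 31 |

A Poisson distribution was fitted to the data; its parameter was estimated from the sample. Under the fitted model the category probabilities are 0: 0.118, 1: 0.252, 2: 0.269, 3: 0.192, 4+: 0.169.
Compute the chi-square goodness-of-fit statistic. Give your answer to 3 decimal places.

Expected counts E_i = n·p_i: 139×0.118 = 16.402, 139×0.252 = 35.028, 139×0.269 = 37.391, 139×0.192 = 26.688, 139×0.169 = 23.491.
cat         O        E   (O−E)²/E
0          24   16.402     3.5197
1          30   35.028     0.7217
2          37   37.391     0.0041
3          17   26.688     3.5168
4+         31   23.491     2.4003
Sum = 10.163

10.163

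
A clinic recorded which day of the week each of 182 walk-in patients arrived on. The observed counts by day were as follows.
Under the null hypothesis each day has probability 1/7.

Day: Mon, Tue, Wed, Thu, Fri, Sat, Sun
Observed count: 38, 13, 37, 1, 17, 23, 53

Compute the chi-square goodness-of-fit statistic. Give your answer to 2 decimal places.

72.23

Under H₀ each category has probability 1/7, so each expected count is 182/7 = 26.
Mon: (38 − 26)²/26 = 144/26 = 5.538
Tue: (13 − 26)²/26 = 169/26 = 6.500
Wed: (37 − 26)²/26 = 121/26 = 4.654
Thu: (1 − 26)²/26 = 625/26 = 24.038
Fri: (17 − 26)²/26 = 81/26 = 3.115
Sat: (23 − 26)²/26 = 9/26 = 0.346
Sun: (53 − 26)²/26 = 729/26 = 28.038
Sum = 72.23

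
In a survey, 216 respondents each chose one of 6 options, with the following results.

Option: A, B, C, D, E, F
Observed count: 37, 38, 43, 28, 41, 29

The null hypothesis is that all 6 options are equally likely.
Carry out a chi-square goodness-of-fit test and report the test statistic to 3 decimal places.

Expected count for each of the 6 categories: 216/6 = 36.
χ² = (37−36)²/36 + (38−36)²/36 + (43−36)²/36 + (28−36)²/36 + (41−36)²/36 + (29−36)²/36
   = 0.0278 + 0.1111 + 1.3611 + 1.7778 + 0.6944 + 1.3611
Sum = 5.333

5.333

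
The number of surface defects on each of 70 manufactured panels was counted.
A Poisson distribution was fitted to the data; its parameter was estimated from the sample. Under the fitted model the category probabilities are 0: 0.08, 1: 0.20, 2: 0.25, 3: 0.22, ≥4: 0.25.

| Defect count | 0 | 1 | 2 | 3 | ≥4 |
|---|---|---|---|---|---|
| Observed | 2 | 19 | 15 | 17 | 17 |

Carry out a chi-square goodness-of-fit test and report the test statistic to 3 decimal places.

4.638

Expected counts E_i = n·p_i: 70×0.08 = 5.6, 70×0.20 = 14, 70×0.25 = 17.5, 70×0.22 = 15.4, 70×0.25 = 17.5.
χ² = (2−5.6)²/5.6 + (19−14)²/14 + (15−17.5)²/17.5 + (17−15.4)²/15.4 + (17−17.5)²/17.5
   = 2.3143 + 1.7857 + 0.3571 + 0.1662 + 0.0143
Sum = 4.638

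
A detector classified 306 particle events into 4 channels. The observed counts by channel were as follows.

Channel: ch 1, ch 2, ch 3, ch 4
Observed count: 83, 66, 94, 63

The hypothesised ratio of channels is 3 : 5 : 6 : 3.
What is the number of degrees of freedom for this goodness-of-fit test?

3

There are k = 4 categories and no parameters were estimated from the data, so df = 4 − 1 = 3.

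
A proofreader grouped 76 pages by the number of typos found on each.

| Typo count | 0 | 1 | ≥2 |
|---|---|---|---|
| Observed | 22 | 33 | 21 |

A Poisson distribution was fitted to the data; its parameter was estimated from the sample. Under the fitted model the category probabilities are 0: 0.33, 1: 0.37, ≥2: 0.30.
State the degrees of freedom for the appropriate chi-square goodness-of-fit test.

1

There are k = 3 categories and 1 parameter estimated from the data, so df = 3 − 1 − 1 = 1.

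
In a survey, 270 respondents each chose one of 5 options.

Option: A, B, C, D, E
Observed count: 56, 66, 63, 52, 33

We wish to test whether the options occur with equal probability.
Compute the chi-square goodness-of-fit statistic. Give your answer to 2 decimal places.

Expected count for each of the 5 categories: 270/5 = 54.
A: (56 − 54)²/54 = 4/54 = 0.074
B: (66 − 54)²/54 = 144/54 = 2.667
C: (63 − 54)²/54 = 81/54 = 1.500
D: (52 − 54)²/54 = 4/54 = 0.074
E: (33 − 54)²/54 = 441/54 = 8.167
Sum = 12.48

12.48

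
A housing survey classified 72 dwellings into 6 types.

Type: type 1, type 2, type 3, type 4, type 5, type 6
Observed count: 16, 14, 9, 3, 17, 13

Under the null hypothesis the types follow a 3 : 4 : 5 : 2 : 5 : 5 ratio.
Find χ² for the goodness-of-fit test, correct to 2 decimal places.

10.21

Ratio total = 24. Expected counts: 72×3/24 = 9, 72×4/24 = 12, 72×5/24 = 15, 72×2/24 = 6, 72×5/24 = 15, 72×5/24 = 15.
χ² = (16−9)²/9 + (14−12)²/12 + (9−15)²/15 + (3−6)²/6 + (17−15)²/15 + (13−15)²/15
   = 5.444 + 0.333 + 2.400 + 1.500 + 0.267 + 0.267
Sum = 10.21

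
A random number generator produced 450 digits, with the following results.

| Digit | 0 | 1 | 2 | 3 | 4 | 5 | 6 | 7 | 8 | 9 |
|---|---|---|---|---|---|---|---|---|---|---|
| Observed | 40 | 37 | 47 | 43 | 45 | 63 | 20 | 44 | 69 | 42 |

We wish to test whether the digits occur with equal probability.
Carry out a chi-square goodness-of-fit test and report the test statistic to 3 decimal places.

Expected count for each of the 10 categories: 450/10 = 45.
cat         O        E   (O−E)²/E
0          40       45     0.5556
1          37       45     1.4222
2          47       45     0.0889
3          43       45     0.0889
4          45       45     0.0000
5          63       45     7.2000
6          20       45    13.8889
7          44       45     0.0222
8          69       45    12.8000
9          42       45     0.2000
Sum = 36.267

36.267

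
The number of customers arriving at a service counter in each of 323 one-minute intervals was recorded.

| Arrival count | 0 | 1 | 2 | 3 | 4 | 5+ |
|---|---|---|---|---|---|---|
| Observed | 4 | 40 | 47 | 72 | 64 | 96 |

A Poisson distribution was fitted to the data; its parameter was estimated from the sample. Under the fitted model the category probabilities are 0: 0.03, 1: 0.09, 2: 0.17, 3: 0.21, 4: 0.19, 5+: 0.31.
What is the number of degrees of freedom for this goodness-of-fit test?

4

There are k = 6 categories and 1 parameter estimated from the data, so df = 6 − 1 − 1 = 4.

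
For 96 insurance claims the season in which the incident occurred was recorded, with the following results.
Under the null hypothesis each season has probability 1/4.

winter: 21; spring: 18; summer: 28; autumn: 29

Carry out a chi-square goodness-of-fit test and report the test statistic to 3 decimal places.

Expected count for each of the 4 categories: 96/4 = 24.
χ² = (21−24)²/24 + (18−24)²/24 + (28−24)²/24 + (29−24)²/24
   = 0.3750 + 1.5000 + 0.6667 + 1.0417
Sum = 3.583

3.583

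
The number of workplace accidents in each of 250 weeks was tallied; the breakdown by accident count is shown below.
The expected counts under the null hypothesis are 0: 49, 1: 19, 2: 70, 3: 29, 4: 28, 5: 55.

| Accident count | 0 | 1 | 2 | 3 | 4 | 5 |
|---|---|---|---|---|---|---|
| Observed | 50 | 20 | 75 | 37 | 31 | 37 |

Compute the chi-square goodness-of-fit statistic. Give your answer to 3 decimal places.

8.849

cat         O        E   (O−E)²/E
0          50       49     0.0204
1          20       19     0.0526
2          75       70     0.3571
3          37       29     2.2069
4          31       28     0.3214
5          37       55     5.8909
Sum = 8.849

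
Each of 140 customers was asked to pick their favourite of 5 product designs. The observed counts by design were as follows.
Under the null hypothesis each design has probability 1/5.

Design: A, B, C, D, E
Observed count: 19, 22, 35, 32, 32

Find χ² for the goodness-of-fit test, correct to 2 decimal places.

7.07

Under H₀ each category has probability 1/5, so each expected count is 140/5 = 28.
cat         O        E   (O−E)²/E
A          19       28      2.893
B          22       28      1.286
C          35       28      1.750
D          32       28      0.571
E          32       28      0.571
Sum = 7.07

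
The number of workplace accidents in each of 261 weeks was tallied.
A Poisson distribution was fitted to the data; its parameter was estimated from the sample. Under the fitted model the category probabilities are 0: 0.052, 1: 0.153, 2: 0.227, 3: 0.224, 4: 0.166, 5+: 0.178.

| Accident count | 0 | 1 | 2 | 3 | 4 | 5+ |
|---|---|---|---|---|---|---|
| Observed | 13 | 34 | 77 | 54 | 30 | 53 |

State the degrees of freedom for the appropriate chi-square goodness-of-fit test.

There are k = 6 categories and 1 parameter estimated from the data, so df = 6 − 1 − 1 = 4.

4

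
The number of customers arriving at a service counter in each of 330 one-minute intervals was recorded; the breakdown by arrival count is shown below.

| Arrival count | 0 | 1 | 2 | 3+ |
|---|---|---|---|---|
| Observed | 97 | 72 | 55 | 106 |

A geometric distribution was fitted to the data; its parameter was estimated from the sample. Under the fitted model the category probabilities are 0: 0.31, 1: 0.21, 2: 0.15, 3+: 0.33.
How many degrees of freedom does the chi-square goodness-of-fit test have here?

2

There are k = 4 categories and 1 parameter estimated from the data, so df = 4 − 1 − 1 = 2.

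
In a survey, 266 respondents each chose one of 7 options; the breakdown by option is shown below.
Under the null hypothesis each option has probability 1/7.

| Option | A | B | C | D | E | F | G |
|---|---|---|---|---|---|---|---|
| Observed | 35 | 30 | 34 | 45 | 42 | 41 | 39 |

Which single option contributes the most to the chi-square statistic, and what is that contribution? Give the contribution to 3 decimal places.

Under H₀ each category has probability 1/7, so each expected count is 266/7 = 38.
χ² = (35−38)²/38 + (30−38)²/38 + (34−38)²/38 + (45−38)²/38 + (42−38)²/38 + (41−38)²/38 + (39−38)²/38
   = 0.2368 + 1.6842 + 0.4211 + 1.2895 + 0.4211 + 0.2368 + 0.0263
The largest term is for B: 1.684.

B, 1.684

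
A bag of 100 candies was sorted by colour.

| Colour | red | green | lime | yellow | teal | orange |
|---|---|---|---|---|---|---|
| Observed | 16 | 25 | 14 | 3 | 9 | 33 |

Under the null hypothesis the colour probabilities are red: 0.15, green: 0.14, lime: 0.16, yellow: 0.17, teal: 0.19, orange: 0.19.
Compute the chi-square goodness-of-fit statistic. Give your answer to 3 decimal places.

36.068

Expected counts E_i = n·p_i: 100×0.15 = 15, 100×0.14 = 14, 100×0.16 = 16, 100×0.17 = 17, 100×0.19 = 19, 100×0.19 = 19.
cat         O        E   (O−E)²/E
red        16       15     0.0667
green      25       14     8.6429
lime       14       16     0.2500
yellow      3       17    11.5294
teal        9       19     5.2632
orange     33       19    10.3158
Sum = 36.068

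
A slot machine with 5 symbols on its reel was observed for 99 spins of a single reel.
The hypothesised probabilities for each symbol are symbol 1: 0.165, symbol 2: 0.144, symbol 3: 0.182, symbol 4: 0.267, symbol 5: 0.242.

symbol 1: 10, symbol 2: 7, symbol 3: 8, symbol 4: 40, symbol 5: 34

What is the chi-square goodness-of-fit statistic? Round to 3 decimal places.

22.892

Expected counts E_i = n·p_i: 99×0.165 = 16.335, 99×0.144 = 14.256, 99×0.182 = 18.018, 99×0.267 = 26.433, 99×0.242 = 23.958.
cat           O        E   (O−E)²/E
symbol 1     10   16.335     2.4568
symbol 2      7   14.256     3.6931
symbol 3      8   18.018     5.5700
symbol 4     40   26.433     6.9634
symbol 5     34   23.958     4.2091
Sum = 22.892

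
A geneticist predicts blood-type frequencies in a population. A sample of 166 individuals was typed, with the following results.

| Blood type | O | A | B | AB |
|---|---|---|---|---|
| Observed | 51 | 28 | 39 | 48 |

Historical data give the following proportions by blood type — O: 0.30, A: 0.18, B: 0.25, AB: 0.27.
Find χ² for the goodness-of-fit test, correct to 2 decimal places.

Expected counts E_i = n·p_i: 166×0.30 = 49.8, 166×0.18 = 29.88, 166×0.25 = 41.5, 166×0.27 = 44.82.
χ² = (51−49.8)²/49.8 + (28−29.88)²/29.88 + (39−41.5)²/41.5 + (48−44.82)²/44.82
   = 0.029 + 0.118 + 0.151 + 0.226
Sum = 0.52

0.52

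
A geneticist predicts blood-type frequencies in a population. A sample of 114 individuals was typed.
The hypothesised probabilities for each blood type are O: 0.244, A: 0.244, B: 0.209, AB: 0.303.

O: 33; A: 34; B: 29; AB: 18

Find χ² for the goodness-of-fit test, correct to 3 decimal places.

11.386

Expected counts E_i = n·p_i: 114×0.244 = 27.816, 114×0.244 = 27.816, 114×0.209 = 23.826, 114×0.303 = 34.542.
χ² = (33−27.816)²/27.816 + (34−27.816)²/27.816 + (29−23.826)²/23.826 + (18−34.542)²/34.542
   = 0.9661 + 1.3748 + 1.1236 + 7.9219
Sum = 11.386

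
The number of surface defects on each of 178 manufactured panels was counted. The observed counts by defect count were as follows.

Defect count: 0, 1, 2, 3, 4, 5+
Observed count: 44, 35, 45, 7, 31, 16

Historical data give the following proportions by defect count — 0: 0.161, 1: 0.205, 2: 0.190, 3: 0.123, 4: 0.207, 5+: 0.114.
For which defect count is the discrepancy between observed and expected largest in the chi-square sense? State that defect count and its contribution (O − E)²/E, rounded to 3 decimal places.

Expected counts E_i = n·p_i: 178×0.161 = 28.658, 178×0.205 = 36.49, 178×0.190 = 33.82, 178×0.123 = 21.894, 178×0.207 = 36.846, 178×0.114 = 20.292.
cat         O        E   (O−E)²/E
0          44   28.658     8.2133
1          35    36.49     0.0608
2          45    33.82     3.6958
3           7   21.894    10.1321
4          31   36.846     0.9275
5+         16   20.292     0.9078
The largest term is for 3: 10.132.

3, 10.132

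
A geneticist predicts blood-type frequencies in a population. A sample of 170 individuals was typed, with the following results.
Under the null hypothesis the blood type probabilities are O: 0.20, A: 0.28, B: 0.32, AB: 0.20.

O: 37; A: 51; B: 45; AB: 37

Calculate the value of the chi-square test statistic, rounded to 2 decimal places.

Expected counts E_i = n·p_i: 170×0.20 = 34, 170×0.28 = 47.6, 170×0.32 = 54.4, 170×0.20 = 34.
O: (37 − 34)²/34 = 9/34 = 0.265
A: (51 − 47.6)²/47.6 = 11.56/47.6 = 0.243
B: (45 − 54.4)²/54.4 = 88.36/54.4 = 1.624
AB: (37 − 34)²/34 = 9/34 = 0.265
Sum = 2.40

2.40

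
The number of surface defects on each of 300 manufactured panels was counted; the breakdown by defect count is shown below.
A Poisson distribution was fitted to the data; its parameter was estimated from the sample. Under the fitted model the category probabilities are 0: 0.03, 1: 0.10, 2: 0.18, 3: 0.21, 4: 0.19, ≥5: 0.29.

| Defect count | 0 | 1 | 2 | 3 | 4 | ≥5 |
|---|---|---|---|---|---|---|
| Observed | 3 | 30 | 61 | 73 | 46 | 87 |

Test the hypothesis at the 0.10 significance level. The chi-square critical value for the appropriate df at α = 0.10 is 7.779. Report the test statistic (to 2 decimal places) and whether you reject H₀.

8.62; reject

Expected counts E_i = n·p_i: 300×0.03 = 9, 300×0.10 = 30, 300×0.18 = 54, 300×0.21 = 63, 300×0.19 = 57, 300×0.29 = 87.
cat         O        E   (O−E)²/E
0           3        9      4.000
1          30       30      0.000
2          61       54      0.907
3          73       63      1.587
4          46       57      2.123
≥5         87       87      0.000
Sum = 8.62
df = 4. Since 8.62 > 7.779, we reject H₀.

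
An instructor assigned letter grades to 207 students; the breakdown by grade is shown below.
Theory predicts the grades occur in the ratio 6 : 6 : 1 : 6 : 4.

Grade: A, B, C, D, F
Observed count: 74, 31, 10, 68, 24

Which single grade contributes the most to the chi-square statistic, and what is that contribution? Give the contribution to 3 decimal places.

Ratio total = 23. Expected counts: 207×6/23 = 54, 207×6/23 = 54, 207×1/23 = 9, 207×6/23 = 54, 207×4/23 = 36.
A: (74 − 54)²/54 = 400/54 = 7.4074
B: (31 − 54)²/54 = 529/54 = 9.7963
C: (10 − 9)²/9 = 1/9 = 0.1111
D: (68 − 54)²/54 = 196/54 = 3.6296
F: (24 − 36)²/36 = 144/36 = 4.0000
The largest term is for B: 9.796.

B, 9.796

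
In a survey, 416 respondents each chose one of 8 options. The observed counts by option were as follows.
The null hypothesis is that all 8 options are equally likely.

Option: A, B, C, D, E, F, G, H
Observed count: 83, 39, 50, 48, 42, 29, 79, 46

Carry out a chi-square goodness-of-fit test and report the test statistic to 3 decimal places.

48.923

Under H₀ each category has probability 1/8, so each expected count is 416/8 = 52.
A: (83 − 52)²/52 = 961/52 = 18.4808
B: (39 − 52)²/52 = 169/52 = 3.2500
C: (50 − 52)²/52 = 4/52 = 0.0769
D: (48 − 52)²/52 = 16/52 = 0.3077
E: (42 − 52)²/52 = 100/52 = 1.9231
F: (29 − 52)²/52 = 529/52 = 10.1731
G: (79 − 52)²/52 = 729/52 = 14.0192
H: (46 − 52)²/52 = 36/52 = 0.6923
Sum = 48.923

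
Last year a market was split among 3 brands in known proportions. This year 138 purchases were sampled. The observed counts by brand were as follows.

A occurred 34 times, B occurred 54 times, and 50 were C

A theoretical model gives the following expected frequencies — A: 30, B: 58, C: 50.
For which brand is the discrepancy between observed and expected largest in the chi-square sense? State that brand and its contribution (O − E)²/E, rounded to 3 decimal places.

A, 0.533

χ² = (34−30)²/30 + (54−58)²/58 + (50−50)²/50
   = 0.5333 + 0.2759 + 0.0000
The largest term is for A: 0.533.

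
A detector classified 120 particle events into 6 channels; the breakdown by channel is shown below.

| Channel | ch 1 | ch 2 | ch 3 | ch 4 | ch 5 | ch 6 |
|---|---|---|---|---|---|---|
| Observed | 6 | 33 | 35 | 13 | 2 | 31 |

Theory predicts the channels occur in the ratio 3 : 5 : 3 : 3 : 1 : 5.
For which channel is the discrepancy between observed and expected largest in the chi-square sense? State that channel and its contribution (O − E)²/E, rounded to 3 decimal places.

ch 3, 16.056

Ratio total = 20. Expected counts: 120×3/20 = 18, 120×5/20 = 30, 120×3/20 = 18, 120×3/20 = 18, 120×1/20 = 6, 120×5/20 = 30.
χ² = (6−18)²/18 + (33−30)²/30 + (35−18)²/18 + (13−18)²/18 + (2−6)²/6 + (31−30)²/30
   = 8.0000 + 0.3000 + 16.0556 + 1.3889 + 2.6667 + 0.0333
The largest term is for ch 3: 16.056.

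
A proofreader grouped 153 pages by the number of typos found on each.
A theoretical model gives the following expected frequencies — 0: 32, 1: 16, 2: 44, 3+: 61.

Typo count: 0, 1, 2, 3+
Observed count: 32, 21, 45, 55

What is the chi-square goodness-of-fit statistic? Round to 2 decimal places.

2.18

0: (32 − 32)²/32 = 0/32 = 0.000
1: (21 − 16)²/16 = 25/16 = 1.563
2: (45 − 44)²/44 = 1/44 = 0.023
3+: (55 − 61)²/61 = 36/61 = 0.590
Sum = 2.18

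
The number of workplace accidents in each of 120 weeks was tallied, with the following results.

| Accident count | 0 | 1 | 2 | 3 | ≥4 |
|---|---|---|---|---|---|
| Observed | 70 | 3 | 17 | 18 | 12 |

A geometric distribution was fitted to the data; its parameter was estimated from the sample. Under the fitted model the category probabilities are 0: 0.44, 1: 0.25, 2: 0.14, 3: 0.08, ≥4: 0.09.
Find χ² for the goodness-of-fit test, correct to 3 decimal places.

Expected counts E_i = n·p_i: 120×0.44 = 52.8, 120×0.25 = 30, 120×0.14 = 16.8, 120×0.08 = 9.6, 120×0.09 = 10.8.
cat         O        E   (O−E)²/E
0          70     52.8     5.6030
1           3       30    24.3000
2          17     16.8     0.0024
3          18      9.6     7.3500
≥4         12     10.8     0.1333
Sum = 37.389

37.389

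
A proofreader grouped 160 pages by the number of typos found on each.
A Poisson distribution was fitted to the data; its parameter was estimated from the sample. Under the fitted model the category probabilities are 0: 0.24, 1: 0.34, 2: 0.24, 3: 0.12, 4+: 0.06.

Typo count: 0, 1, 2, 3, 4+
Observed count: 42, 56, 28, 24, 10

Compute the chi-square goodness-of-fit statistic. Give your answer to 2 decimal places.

Expected counts E_i = n·p_i: 160×0.24 = 38.4, 160×0.34 = 54.4, 160×0.24 = 38.4, 160×0.12 = 19.2, 160×0.06 = 9.6.
0: (42 − 38.4)²/38.4 = 12.96/38.4 = 0.338
1: (56 − 54.4)²/54.4 = 2.56/54.4 = 0.047
2: (28 − 38.4)²/38.4 = 108.16/38.4 = 2.817
3: (24 − 19.2)²/19.2 = 23.04/19.2 = 1.200
4+: (10 − 9.6)²/9.6 = 0.16/9.6 = 0.017
Sum = 4.42

4.42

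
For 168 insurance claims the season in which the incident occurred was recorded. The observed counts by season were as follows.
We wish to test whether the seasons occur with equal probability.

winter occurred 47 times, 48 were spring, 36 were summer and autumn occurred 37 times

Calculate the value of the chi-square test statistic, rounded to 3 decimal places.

2.905

Under H₀ each category has probability 1/4, so each expected count is 168/4 = 42.
χ² = (47−42)²/42 + (48−42)²/42 + (36−42)²/42 + (37−42)²/42
   = 0.5952 + 0.8571 + 0.8571 + 0.5952
Sum = 2.905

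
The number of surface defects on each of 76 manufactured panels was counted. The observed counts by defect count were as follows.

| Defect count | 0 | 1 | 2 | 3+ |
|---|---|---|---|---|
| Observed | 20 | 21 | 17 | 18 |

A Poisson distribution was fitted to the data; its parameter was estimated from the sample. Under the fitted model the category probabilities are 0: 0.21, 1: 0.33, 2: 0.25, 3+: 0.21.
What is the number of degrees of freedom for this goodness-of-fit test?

2

There are k = 4 categories and 1 parameter estimated from the data, so df = 4 − 1 − 1 = 2.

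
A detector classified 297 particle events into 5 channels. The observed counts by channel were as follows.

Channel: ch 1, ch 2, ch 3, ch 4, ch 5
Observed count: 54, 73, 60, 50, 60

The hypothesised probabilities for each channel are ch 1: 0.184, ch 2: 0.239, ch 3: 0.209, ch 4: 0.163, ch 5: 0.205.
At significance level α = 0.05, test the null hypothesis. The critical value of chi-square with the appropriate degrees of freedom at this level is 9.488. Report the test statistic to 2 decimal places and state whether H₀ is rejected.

0.20; do not reject

Expected counts E_i = n·p_i: 297×0.184 = 54.648, 297×0.239 = 70.983, 297×0.209 = 62.073, 297×0.163 = 48.411, 297×0.205 = 60.885.
cat         O        E   (O−E)²/E
ch 1       54   54.648      0.008
ch 2       73   70.983      0.057
ch 3       60   62.073      0.069
ch 4       50   48.411      0.052
ch 5       60   60.885      0.013
Sum = 0.20
df = 4. Since 0.20 < 9.488, we do not reject H₀.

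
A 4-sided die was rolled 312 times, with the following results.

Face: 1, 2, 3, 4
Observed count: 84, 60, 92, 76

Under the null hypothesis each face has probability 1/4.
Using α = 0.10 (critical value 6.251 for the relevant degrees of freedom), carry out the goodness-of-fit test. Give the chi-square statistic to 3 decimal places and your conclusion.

7.179; reject

Under H₀ each category has probability 1/4, so each expected count is 312/4 = 78.
cat         O        E   (O−E)²/E
1          84       78     0.4615
2          60       78     4.1538
3          92       78     2.5128
4          76       78     0.0513
Sum = 7.179
df = 3. Since 7.179 > 6.251, we reject H₀.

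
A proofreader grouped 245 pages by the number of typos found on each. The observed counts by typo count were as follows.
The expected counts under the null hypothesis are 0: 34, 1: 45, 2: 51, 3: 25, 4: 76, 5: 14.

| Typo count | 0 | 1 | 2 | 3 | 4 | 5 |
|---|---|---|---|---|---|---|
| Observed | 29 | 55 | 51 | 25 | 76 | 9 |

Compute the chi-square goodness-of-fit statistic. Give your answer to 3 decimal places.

χ² = (29−34)²/34 + (55−45)²/45 + (51−51)²/51 + (25−25)²/25 + (76−76)²/76 + (9−14)²/14
   = 0.7353 + 2.2222 + 0.0000 + 0.0000 + 0.0000 + 1.7857
Sum = 4.743

4.743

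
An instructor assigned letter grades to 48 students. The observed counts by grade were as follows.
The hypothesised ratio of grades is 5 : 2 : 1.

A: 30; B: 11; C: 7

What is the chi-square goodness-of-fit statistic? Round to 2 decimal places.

0.25

Ratio total = 8. Expected counts: 48×5/8 = 30, 48×2/8 = 12, 48×1/8 = 6.
cat         O        E   (O−E)²/E
A          30       30      0.000
B          11       12      0.083
C           7        6      0.167
Sum = 0.25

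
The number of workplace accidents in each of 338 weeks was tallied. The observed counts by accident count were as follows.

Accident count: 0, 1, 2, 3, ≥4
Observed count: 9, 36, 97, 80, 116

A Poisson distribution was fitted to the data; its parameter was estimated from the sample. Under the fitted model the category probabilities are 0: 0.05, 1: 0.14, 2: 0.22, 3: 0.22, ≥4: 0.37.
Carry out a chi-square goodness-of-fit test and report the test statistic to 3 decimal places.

14.378

Expected counts E_i = n·p_i: 338×0.05 = 16.9, 338×0.14 = 47.32, 338×0.22 = 74.36, 338×0.22 = 74.36, 338×0.37 = 125.06.
0: (9 − 16.9)²/16.9 = 62.41/16.9 = 3.6929
1: (36 − 47.32)²/47.32 = 128.1424/47.32 = 2.7080
2: (97 − 74.36)²/74.36 = 512.5696/74.36 = 6.8931
3: (80 − 74.36)²/74.36 = 31.8096/74.36 = 0.4278
≥4: (116 − 125.06)²/125.06 = 82.0836/125.06 = 0.6564
Sum = 14.378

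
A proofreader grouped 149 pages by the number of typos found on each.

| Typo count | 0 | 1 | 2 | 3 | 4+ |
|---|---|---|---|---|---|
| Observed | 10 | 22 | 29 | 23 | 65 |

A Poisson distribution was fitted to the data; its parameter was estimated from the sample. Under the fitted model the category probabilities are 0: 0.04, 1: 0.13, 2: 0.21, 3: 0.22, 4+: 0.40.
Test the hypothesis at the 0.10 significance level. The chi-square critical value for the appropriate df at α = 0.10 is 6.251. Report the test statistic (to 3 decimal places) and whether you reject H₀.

6.670; reject

Expected counts E_i = n·p_i: 149×0.04 = 5.96, 149×0.13 = 19.37, 149×0.21 = 31.29, 149×0.22 = 32.78, 149×0.40 = 59.6.
χ² = (10−5.96)²/5.96 + (22−19.37)²/19.37 + (29−31.29)²/31.29 + (23−32.78)²/32.78 + (65−59.6)²/59.6
   = 2.7385 + 0.3571 + 0.1676 + 2.9179 + 0.4893
Sum = 6.670
df = 3. Since 6.670 > 6.251, we reject H₀.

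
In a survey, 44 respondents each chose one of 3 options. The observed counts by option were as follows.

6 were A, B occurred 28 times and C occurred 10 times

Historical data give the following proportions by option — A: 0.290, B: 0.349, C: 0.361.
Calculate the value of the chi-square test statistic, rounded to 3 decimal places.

Expected counts E_i = n·p_i: 44×0.290 = 12.76, 44×0.349 = 15.356, 44×0.361 = 15.884.
χ² = (6−12.76)²/12.76 + (28−15.356)²/15.356 + (10−15.884)²/15.884
   = 3.5813 + 10.4110 + 2.1796
Sum = 16.172

16.172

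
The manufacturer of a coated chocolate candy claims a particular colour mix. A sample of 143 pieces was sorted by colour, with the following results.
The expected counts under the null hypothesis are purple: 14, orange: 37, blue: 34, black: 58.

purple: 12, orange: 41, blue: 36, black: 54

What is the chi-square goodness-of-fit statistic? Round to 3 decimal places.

cat         O        E   (O−E)²/E
purple     12       14     0.2857
orange     41       37     0.4324
blue       36       34     0.1176
black      54       58     0.2759
Sum = 1.112

1.112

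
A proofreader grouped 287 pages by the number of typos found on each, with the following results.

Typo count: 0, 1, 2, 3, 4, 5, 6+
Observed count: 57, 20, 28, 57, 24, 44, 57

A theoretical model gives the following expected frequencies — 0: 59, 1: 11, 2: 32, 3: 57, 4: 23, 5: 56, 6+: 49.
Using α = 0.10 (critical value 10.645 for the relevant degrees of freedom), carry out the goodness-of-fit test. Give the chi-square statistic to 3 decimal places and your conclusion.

χ² = (57−59)²/59 + (20−11)²/11 + (28−32)²/32 + (57−57)²/57 + (24−23)²/23 + (44−56)²/56 + (57−49)²/49
   = 0.0678 + 7.3636 + 0.5000 + 0.0000 + 0.0435 + 2.5714 + 1.3061
Sum = 11.852
df = 6. Since 11.852 > 10.645, we reject H₀.

11.852; reject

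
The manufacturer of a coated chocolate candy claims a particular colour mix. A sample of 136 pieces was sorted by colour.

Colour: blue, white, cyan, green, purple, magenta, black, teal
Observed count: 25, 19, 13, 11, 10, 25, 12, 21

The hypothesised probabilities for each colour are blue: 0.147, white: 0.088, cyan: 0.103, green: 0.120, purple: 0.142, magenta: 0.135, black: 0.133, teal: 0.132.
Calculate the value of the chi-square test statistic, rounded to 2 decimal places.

16.65

Expected counts E_i = n·p_i: 136×0.147 = 19.992, 136×0.088 = 11.968, 136×0.103 = 14.008, 136×0.120 = 16.32, 136×0.142 = 19.312, 136×0.135 = 18.36, 136×0.133 = 18.088, 136×0.132 = 17.952.
cat          O        E   (O−E)²/E
blue        25   19.992      1.255
white       19   11.968      4.132
cyan        13   14.008      0.073
green       11    16.32      1.734
purple      10   19.312      4.490
magenta     25    18.36      2.401
black       12   18.088      2.049
teal        21   17.952      0.518
Sum = 16.65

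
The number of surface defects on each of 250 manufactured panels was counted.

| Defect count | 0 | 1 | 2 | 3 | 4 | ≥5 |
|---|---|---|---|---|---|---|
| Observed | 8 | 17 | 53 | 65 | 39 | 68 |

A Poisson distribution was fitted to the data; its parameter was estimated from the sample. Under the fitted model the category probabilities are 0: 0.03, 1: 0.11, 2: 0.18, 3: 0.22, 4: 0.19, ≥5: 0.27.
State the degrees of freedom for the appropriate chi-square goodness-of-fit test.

There are k = 6 categories and 1 parameter estimated from the data, so df = 6 − 1 − 1 = 4.

4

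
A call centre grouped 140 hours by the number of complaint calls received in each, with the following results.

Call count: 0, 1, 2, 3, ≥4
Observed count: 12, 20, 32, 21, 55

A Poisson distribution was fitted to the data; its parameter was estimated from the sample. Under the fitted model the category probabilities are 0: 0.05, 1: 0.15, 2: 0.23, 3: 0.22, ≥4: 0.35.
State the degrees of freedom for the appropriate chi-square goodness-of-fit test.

There are k = 5 categories and 1 parameter estimated from the data, so df = 5 − 1 − 1 = 3.

3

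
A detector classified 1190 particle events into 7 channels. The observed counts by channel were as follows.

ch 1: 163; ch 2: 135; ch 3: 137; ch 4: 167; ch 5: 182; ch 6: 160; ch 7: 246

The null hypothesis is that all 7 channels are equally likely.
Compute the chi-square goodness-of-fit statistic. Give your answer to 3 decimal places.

Under H₀ each category has probability 1/7, so each expected count is 1190/7 = 170.
ch 1: (163 − 170)²/170 = 49/170 = 0.2882
ch 2: (135 − 170)²/170 = 1225/170 = 7.2059
ch 3: (137 − 170)²/170 = 1089/170 = 6.4059
ch 4: (167 − 170)²/170 = 9/170 = 0.0529
ch 5: (182 − 170)²/170 = 144/170 = 0.8471
ch 6: (160 − 170)²/170 = 100/170 = 0.5882
ch 7: (246 − 170)²/170 = 5776/170 = 33.9765
Sum = 49.365

49.365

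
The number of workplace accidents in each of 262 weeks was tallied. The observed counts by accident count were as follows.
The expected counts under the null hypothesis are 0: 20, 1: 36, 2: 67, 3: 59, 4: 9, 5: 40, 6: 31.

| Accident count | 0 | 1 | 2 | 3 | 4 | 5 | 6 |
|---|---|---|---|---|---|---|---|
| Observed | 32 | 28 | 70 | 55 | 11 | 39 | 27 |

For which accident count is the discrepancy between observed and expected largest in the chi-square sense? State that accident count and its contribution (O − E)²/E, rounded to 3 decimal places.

0: (32 − 20)²/20 = 144/20 = 7.2000
1: (28 − 36)²/36 = 64/36 = 1.7778
2: (70 − 67)²/67 = 9/67 = 0.1343
3: (55 − 59)²/59 = 16/59 = 0.2712
4: (11 − 9)²/9 = 4/9 = 0.4444
5: (39 − 40)²/40 = 1/40 = 0.0250
6: (27 − 31)²/31 = 16/31 = 0.5161
The largest term is for 0: 7.200.

0, 7.200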